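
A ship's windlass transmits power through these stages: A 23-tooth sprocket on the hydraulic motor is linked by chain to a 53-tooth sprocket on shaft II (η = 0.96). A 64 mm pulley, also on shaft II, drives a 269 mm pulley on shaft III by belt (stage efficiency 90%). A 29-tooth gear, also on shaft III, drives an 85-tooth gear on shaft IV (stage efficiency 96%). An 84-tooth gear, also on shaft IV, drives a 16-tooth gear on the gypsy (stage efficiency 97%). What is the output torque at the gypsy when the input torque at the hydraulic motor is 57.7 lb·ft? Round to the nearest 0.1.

Chain: ratio = 53/23 = 2.3043; torque at shaft II = 57.7 × 2.3043 × 0.96 = 127.64 lb·ft.
Belt: ratio = 269/64 = 4.2031; torque at shaft III = 127.64 × 4.2031 × 0.90 = 482.85 lb·ft.
Gear mesh: ratio = 85/29 = 2.931; torque at shaft IV = 482.85 × 2.931 × 0.96 = 1358.6 lb·ft.
Gear mesh: ratio = 16/84 = 0.19048; torque at the gypsy = 1358.6 × 0.19048 × 0.97 = 251.02 lb·ft.

251.0 lb·ft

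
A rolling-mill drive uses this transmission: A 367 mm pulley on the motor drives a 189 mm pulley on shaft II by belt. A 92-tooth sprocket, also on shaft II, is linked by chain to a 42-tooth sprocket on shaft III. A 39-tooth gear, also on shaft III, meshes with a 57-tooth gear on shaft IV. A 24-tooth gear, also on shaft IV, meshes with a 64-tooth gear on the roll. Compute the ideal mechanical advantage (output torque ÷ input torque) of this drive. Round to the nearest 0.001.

0.916

Each stage contributes driven/driver: belt 189/367 = 0.51499, chain 42/92 = 0.45652, gear mesh 57/39 = 1.4615, gear mesh 64/24 = 2.6667.
Overall: 0.51499 × 0.45652 × 1.4615 × 2.6667 = 0.9163.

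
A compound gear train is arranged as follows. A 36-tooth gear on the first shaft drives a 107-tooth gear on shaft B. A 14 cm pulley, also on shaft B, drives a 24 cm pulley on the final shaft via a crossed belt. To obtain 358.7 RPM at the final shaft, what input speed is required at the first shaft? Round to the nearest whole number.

Overall ratio R = 2.9722 × 1.7143 = 5.0952.
Required input speed = output speed × R = 358.7 × 5.0952 = 1827.7 RPM.

1828 RPM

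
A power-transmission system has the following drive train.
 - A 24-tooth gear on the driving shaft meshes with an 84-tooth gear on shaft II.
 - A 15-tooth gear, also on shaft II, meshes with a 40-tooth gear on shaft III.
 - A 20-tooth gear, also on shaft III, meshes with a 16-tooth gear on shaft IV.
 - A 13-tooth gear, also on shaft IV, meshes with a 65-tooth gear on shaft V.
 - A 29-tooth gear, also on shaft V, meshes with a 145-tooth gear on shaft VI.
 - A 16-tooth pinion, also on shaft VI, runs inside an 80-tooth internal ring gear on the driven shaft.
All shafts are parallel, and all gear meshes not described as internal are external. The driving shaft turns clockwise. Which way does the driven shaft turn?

anticlockwise

the driving shaft → shaft II: external mesh, 1 reversal → CCW.
shaft II → shaft III: external mesh, 1 reversal → CW.
shaft III → shaft IV: external mesh, 1 reversal → CCW.
shaft IV → shaft V: external mesh, 1 reversal → CW.
shaft V → shaft VI: external mesh, 1 reversal → CCW.
shaft VI → the driven shaft: internal mesh, same direction → CCW.
5 reversals in total — an odd number — so the driven shaft turns opposite to the driving shaft.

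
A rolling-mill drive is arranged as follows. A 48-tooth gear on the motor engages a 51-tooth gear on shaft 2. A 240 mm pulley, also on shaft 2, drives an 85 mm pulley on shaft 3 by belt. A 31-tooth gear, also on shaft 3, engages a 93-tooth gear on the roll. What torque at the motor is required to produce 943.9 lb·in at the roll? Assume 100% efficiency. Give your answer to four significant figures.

Overall ratio R = 1.0625 × 0.35417 × 3 = 1.1289.
Input torque = output torque / R = 943.9 / 1.1289 = 836.12 lb·in.

836.1 lb·in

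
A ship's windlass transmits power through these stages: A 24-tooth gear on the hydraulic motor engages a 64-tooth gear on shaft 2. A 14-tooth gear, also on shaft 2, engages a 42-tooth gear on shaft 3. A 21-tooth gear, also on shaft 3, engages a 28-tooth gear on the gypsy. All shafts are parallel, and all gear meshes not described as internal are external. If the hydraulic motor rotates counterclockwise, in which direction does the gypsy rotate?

the hydraulic motor → shaft 2: external mesh, 1 reversal → CW.
shaft 2 → shaft 3: external mesh, 1 reversal → CCW.
shaft 3 → the gypsy: external mesh, 1 reversal → CW.
3 reversals in total — an odd number — so the gypsy turns opposite to the hydraulic motor.

clockwise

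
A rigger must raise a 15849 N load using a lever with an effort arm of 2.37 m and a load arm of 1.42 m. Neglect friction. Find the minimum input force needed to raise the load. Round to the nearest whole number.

9496 N

Lever MA = effort arm / load arm = 2.37/1.42 = 1.669.
Effort = load / MA = 15849 / 1.669 = 9496 N.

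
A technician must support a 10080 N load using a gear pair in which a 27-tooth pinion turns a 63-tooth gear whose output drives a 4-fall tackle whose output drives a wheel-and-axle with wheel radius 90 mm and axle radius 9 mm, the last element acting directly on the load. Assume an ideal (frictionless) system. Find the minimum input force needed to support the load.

108 N

Gear pair MA = 63/27 = 2.3333.
Block-and-tackle MA = number of supporting rope parts = 4.
Wheel-and-axle MA = R/r = 90/9 = 10.
Combined ideal MA = 2.3333 × 4 × 10 = 93.333.
Effort = load / MA = 10080 / 93.333 = 108 N.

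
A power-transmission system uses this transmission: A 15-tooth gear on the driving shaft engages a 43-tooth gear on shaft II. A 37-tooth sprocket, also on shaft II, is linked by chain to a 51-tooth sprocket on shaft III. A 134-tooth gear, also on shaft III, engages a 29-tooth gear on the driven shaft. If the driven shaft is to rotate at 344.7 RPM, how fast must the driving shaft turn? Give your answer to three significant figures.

Overall ratio R = 2.8667 × 1.3784 × 0.21642 = 0.85514.
Required input speed = output speed × R = 344.7 × 0.85514 = 294.77 RPM.

295 RPM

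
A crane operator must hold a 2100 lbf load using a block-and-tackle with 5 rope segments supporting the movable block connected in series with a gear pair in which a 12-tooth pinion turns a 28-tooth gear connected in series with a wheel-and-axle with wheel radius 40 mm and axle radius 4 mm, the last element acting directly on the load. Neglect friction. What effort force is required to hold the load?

Block-and-tackle MA = number of supporting rope parts = 5.
Gear pair MA = 28/12 = 2.3333.
Wheel-and-axle MA = R/r = 40/4 = 10.
Combined ideal MA = 5 × 2.3333 × 10 = 116.67.
Effort = load / MA = 2100 / 116.67 = 18 lbf.

18 lbf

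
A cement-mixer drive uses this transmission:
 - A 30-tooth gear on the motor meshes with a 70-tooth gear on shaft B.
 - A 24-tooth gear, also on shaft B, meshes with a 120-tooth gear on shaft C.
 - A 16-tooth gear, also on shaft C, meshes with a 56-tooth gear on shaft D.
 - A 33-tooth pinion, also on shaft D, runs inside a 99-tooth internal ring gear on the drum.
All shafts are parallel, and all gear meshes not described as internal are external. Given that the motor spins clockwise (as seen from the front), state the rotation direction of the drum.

the motor → shaft B: external mesh, 1 reversal → CCW.
shaft B → shaft C: external mesh, 1 reversal → CW.
shaft C → shaft D: external mesh, 1 reversal → CCW.
shaft D → the drum: internal mesh, same direction → CCW.
3 reversals in total — an odd number — so the drum turns opposite to the motor.

counterclockwise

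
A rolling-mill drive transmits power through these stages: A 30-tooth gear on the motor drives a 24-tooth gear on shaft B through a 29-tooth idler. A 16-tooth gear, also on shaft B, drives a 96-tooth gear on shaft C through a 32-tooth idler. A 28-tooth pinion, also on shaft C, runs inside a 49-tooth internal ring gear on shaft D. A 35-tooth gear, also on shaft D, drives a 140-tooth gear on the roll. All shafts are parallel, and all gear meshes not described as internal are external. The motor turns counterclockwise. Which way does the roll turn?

clockwise

the motor → shaft B: driver → idler → driven is 2 external meshes, 2 reversals → CCW.
shaft B → shaft C: driver → idler → driven is 2 external meshes, 2 reversals → CCW.
shaft C → shaft D: internal mesh, same direction → CCW.
shaft D → the roll: external mesh, 1 reversal → CW.
5 reversals in total — an odd number — so the roll turns opposite to the motor.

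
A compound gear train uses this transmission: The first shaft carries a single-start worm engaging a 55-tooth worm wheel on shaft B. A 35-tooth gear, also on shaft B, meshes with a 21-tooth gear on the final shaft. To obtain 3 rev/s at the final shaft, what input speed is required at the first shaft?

Overall ratio R = 55 × 0.6 = 33.
Required input speed = output speed × R = 3 × 33 = 99 rev/s.

99 rev/s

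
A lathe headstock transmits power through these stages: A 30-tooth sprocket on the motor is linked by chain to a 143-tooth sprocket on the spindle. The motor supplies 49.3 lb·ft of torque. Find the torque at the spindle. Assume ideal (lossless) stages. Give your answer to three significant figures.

Chain: ratio = 143/30 = 4.7667; torque at the spindle = 49.3 × 4.7667 = 235 lb·ft.

235 lb·ft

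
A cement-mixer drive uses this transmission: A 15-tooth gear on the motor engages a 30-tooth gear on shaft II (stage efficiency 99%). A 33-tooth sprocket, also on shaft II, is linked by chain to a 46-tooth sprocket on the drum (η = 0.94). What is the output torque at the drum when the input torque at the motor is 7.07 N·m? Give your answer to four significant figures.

gear mesh 30/15 = 2 → τ = 7.07·2·0.99 = 13.999 N·m
chain 46/33 = 1.3939 → τ = 13.999·1.3939·0.94 = 18.342 N·m

18.34 N·m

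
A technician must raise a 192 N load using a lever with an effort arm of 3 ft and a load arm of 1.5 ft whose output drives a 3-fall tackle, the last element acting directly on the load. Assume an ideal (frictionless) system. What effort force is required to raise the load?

Lever MA = effort arm / load arm = 3/1.5 = 2.
Block-and-tackle MA = number of supporting rope parts = 3.
Combined ideal MA = 2 × 3 = 6.
Effort = load / MA = 192 / 6 = 32 N.

32 N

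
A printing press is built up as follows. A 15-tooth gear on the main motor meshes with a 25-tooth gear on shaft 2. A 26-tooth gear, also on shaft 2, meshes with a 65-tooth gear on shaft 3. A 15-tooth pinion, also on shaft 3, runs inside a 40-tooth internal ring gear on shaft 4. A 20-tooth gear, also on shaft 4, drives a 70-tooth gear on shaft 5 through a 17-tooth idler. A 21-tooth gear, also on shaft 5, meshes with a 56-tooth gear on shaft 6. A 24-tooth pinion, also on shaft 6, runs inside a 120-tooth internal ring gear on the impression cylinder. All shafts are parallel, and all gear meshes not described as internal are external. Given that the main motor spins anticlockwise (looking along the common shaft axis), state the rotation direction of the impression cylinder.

clockwise

the main motor → shaft 2: external mesh, 1 reversal → CW.
shaft 2 → shaft 3: external mesh, 1 reversal → CCW.
shaft 3 → shaft 4: internal mesh, same direction → CCW.
shaft 4 → shaft 5: driver → idler → driven is 2 external meshes, 2 reversals → CCW.
shaft 5 → shaft 6: external mesh, 1 reversal → CW.
shaft 6 → the impression cylinder: internal mesh, same direction → CW.
5 reversals in total — an odd number — so the impression cylinder turns opposite to the main motor.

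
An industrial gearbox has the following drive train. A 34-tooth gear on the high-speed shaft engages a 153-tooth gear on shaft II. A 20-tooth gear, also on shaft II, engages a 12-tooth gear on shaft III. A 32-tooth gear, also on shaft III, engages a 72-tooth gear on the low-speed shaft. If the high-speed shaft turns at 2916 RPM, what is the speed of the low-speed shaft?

the high-speed shaft → shaft II (gear mesh, 153/34): 2916 ÷ 4.5 = 648 RPM
shaft II → shaft III (gear mesh, 12/20): 648 ÷ 0.6 = 1080 RPM
shaft III → the low-speed shaft (gear mesh, 72/32): 1080 ÷ 2.25 = 480 RPM

480 RPM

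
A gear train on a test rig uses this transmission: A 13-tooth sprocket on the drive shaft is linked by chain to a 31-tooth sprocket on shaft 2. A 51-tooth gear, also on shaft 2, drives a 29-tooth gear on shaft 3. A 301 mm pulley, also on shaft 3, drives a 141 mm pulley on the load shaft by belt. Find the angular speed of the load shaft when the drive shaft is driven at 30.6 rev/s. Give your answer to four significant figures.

the drive shaft → shaft 2 (chain, 31/13): 30.6 ÷ 2.3846 = 12.832 rev/s
shaft 2 → shaft 3 (gear mesh, 29/51): 12.832 ÷ 0.56863 = 22.567 rev/s
shaft 3 → the load shaft (belt, 141/301): 22.567 ÷ 0.46844 = 48.175 rev/s

48.18 rev/s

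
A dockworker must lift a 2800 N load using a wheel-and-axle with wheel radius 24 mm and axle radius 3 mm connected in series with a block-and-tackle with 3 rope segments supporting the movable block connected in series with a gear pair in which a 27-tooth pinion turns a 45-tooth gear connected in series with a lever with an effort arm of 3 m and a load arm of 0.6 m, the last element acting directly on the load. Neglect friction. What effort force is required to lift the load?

Wheel-and-axle MA = R/r = 24/3 = 8.
Block-and-tackle MA = number of supporting rope parts = 3.
Gear pair MA = 45/27 = 1.6667.
Lever MA = effort arm / load arm = 3/0.6 = 5.
Combined ideal MA = 8 × 3 × 1.6667 × 5 = 200.
Effort = load / MA = 2800 / 200 = 14 N.

14 N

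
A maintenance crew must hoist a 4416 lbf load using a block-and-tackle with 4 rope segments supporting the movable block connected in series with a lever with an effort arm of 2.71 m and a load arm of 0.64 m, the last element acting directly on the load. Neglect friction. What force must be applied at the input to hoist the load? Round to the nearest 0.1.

260.7 lbf

Block-and-tackle MA = number of supporting rope parts = 4.
Lever MA = effort arm / load arm = 2.71/0.64 = 4.2344.
Combined ideal MA = 4 × 4.2344 = 16.938.
Effort = load / MA = 4416 / 16.938 = 260.72 lbf.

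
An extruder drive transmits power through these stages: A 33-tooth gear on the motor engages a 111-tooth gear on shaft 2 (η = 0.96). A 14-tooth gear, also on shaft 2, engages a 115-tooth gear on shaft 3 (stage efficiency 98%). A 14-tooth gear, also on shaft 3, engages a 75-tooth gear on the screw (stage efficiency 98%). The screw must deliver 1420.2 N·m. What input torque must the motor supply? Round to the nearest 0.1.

Overall ratio R = 3.3636 × 8.2143 × 5.3571 = 148.02; overall efficiency η = 0.96 × 0.98 × 0.98 = 0.9220.
Input torque = output torque / (R × η) = 1420.2 / (148.02 × 0.9220) = 10.407 N·m.

10.4 N·m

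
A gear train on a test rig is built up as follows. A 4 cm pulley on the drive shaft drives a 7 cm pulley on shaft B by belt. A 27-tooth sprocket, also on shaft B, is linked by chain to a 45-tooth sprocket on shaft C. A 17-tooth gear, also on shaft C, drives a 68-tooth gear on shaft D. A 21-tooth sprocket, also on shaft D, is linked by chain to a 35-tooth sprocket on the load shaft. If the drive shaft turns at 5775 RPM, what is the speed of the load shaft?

the drive shaft → shaft B (belt, 7/4): 5775 ÷ 1.75 = 3300 RPM
shaft B → shaft C (chain, 45/27): 3300 ÷ 1.6667 = 1980 RPM
shaft C → shaft D (gear mesh, 68/17): 1980 ÷ 4 = 495 RPM
shaft D → the load shaft (chain, 35/21): 495 ÷ 1.6667 = 297 RPM

297 RPM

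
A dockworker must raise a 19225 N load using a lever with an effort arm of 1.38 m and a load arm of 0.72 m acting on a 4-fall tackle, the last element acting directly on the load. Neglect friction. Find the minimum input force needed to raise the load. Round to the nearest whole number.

2508 N

Lever MA = effort arm / load arm = 1.38/0.72 = 1.9167.
Block-and-tackle MA = number of supporting rope parts = 4.
Combined ideal MA = 1.9167 × 4 = 7.6667.
Effort = load / MA = 19225 / 7.6667 = 2507.6 N.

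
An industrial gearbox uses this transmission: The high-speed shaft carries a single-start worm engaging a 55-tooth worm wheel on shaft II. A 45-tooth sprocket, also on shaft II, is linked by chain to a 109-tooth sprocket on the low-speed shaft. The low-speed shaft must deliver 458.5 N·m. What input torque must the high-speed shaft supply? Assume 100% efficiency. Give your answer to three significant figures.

3.44 N·m

Overall ratio R = 55 × 2.4222 = 133.22.
Input torque = output torque / R = 458.5 / 133.22 = 3.4416 N·m.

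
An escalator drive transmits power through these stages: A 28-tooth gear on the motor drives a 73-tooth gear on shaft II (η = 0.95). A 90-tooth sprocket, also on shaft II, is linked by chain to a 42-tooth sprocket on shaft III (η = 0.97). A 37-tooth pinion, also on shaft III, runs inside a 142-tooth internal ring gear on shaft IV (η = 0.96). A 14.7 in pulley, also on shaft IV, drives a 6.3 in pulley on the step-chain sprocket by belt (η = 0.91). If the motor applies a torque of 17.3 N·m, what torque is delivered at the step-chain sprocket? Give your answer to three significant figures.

27.9 N·m

Gear mesh: ratio = 73/28 = 2.6071; torque at shaft II = 17.3 × 2.6071 × 0.95 = 42.848 N·m.
Chain: ratio = 42/90 = 0.46667; torque at shaft III = 42.848 × 0.46667 × 0.97 = 19.396 N·m.
Internal gear: ratio = 142/37 = 3.8378; torque at shaft IV = 19.396 × 3.8378 × 0.96 = 71.461 N·m.
Belt: ratio = 6.3/14.7 = 0.42857; torque at the step-chain sprocket = 71.461 × 0.42857 × 0.91 = 27.87 N·m.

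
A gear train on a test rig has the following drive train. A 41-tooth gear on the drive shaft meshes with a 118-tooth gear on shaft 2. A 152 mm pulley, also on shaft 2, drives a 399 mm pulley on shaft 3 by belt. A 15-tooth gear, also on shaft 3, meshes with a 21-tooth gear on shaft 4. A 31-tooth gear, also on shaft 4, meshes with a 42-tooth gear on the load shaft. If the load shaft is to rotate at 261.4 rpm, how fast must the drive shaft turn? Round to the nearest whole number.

3746 rpm

Overall ratio R = 2.878 × 2.625 × 1.4 × 1.3548 = 14.33.
Required input speed = output speed × R = 261.4 × 14.33 = 3745.8 rpm.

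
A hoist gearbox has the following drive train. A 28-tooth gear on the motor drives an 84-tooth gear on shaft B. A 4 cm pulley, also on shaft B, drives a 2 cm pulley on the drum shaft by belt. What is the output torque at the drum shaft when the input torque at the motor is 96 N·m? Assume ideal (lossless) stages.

144 N·m

gear mesh 84/28 = 3 → τ = 96·3 = 288 N·m
belt 2/4 = 0.5 → τ = 288·0.5 = 144 N·m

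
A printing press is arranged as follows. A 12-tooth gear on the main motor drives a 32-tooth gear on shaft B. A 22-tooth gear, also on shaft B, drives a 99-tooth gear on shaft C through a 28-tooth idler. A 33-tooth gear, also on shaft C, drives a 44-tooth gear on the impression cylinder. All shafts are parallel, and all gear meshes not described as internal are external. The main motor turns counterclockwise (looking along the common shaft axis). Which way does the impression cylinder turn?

counterclockwise

the main motor → shaft B: external mesh, 1 reversal → CW.
shaft B → shaft C: driver → idler → driven is 2 external meshes, 2 reversals → CW.
shaft C → the impression cylinder: external mesh, 1 reversal → CCW.
4 reversals in total — an even number — so the impression cylinder turns the same way as the main motor.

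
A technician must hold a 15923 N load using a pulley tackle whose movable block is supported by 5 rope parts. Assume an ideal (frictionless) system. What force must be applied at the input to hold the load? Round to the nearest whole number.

3185 N

Block-and-tackle MA = number of supporting rope parts = 5.
Effort = load / MA = 15923 / 5 = 3184.6 N.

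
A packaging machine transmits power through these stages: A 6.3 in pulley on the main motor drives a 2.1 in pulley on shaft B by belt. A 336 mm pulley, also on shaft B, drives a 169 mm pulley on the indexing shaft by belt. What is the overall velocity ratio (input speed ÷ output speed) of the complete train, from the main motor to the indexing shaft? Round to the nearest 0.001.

Each stage contributes driven/driver: belt 2.1/6.3 = 0.33333, belt 169/336 = 0.50298.
Overall: 0.33333 × 0.50298 = 0.16766.

0.168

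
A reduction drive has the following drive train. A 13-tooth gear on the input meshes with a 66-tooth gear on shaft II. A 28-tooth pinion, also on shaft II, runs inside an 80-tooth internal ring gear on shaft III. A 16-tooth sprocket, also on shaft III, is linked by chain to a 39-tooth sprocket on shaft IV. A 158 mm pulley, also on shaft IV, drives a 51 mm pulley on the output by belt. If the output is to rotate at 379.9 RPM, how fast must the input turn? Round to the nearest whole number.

Overall ratio R = 5.0769 × 2.8571 × 2.4375 × 0.32278 = 11.413.
Required input speed = output speed × R = 379.9 × 11.413 = 4335.7 RPM.

4336 RPM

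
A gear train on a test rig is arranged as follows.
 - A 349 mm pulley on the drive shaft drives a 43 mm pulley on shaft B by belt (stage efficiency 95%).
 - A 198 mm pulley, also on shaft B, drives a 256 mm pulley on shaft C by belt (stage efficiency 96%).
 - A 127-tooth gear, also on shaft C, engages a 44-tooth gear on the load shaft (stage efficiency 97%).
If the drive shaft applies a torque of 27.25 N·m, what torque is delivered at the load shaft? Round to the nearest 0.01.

1.33 N·m

belt 43/349 = 0.12321 → τ = 27.25·0.12321·0.95 = 3.1896 N·m
belt 256/198 = 1.2929 → τ = 3.1896·1.2929·0.96 = 3.9589 N·m
gear mesh 44/127 = 0.34646 → τ = 3.9589·0.34646·0.97 = 1.3305 N·m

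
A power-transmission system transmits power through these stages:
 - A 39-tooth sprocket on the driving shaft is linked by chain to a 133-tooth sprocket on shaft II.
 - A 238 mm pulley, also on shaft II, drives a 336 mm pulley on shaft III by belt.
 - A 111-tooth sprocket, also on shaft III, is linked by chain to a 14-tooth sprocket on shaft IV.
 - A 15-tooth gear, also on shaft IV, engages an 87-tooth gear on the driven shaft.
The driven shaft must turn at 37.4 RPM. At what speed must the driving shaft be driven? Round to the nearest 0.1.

Overall ratio R = 3.4103 × 1.4118 × 0.12613 × 5.8 = 3.5219.
Required input speed = output speed × R = 37.4 × 3.5219 = 131.72 RPM.

131.7 RPM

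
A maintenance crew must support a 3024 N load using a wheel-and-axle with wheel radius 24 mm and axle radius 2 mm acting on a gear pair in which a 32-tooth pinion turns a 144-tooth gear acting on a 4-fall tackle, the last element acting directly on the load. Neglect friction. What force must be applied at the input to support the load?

14 N

Wheel-and-axle MA = R/r = 24/2 = 12.
Gear pair MA = 144/32 = 4.5.
Block-and-tackle MA = number of supporting rope parts = 4.
Combined ideal MA = 12 × 4.5 × 4 = 216.
Effort = load / MA = 3024 / 216 = 14 N.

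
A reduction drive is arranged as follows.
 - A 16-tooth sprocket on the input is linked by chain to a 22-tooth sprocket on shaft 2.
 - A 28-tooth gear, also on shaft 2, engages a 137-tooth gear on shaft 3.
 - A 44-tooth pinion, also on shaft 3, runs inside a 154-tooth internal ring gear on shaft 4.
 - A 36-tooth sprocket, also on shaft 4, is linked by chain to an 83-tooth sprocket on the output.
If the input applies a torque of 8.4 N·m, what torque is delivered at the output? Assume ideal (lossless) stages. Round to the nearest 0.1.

456.0 N·m

Chain: ratio = 22/16 = 1.375; torque at shaft 2 = 8.4 × 1.375 = 11.55 N·m.
Gear mesh: ratio = 137/28 = 4.8929; torque at shaft 3 = 11.55 × 4.8929 = 56.513 N·m.
Internal gear: ratio = 154/44 = 3.5; torque at shaft 4 = 56.513 × 3.5 = 197.79 N·m.
Chain: ratio = 83/36 = 2.3056; torque at the output = 197.79 × 2.3056 = 456.02 N·m.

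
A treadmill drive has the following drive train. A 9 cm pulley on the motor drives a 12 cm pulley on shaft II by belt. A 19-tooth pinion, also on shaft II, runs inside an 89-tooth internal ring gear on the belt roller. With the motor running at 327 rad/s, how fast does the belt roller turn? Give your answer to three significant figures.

52.4 rad/s

Belt: ratio = 12/9 = 1.3333, so shaft II turns at 327 / 1.3333 = 245.25 rad/s.
Internal gear: ratio = 89/19 = 4.6842, so the belt roller turns at 245.25 / 4.6842 = 52.357 rad/s.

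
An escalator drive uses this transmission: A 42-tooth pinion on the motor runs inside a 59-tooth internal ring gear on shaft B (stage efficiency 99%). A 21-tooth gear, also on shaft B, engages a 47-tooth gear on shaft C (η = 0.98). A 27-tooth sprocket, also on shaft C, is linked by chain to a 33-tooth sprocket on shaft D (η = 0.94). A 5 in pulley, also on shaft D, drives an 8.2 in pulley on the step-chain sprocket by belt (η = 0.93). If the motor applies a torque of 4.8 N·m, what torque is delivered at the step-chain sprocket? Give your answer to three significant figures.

25.7 N·m

internal gear 59/42 = 1.4048 → τ = 4.8·1.4048·0.99 = 6.6754 N·m
gear mesh 47/21 = 2.2381 → τ = 6.6754·2.2381·0.98 = 14.641 N·m
chain 33/27 = 1.2222 → τ = 14.641·1.2222·0.94 = 16.821 N·m
belt 8.2/5 = 1.64 → τ = 16.821·1.64·0.93 = 25.656 N·m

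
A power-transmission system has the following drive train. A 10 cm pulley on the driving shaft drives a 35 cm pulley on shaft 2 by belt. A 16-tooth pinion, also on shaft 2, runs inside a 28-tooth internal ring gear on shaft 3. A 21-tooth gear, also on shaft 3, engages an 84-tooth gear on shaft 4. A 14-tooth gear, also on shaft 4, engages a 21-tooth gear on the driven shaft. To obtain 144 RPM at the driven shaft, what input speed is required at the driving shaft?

Overall ratio R = 3.5 × 1.75 × 4 × 1.5 = 36.75.
Required input speed = output speed × R = 144 × 36.75 = 5292 RPM.

5292 RPM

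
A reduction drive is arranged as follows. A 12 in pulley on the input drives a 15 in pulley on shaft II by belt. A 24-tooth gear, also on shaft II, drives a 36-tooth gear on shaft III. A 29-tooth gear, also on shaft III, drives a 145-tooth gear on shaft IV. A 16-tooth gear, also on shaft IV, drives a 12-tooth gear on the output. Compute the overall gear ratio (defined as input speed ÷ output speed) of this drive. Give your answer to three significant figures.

7.03

Each stage contributes driven/driver: belt 15/12 = 1.25, gear mesh 36/24 = 1.5, gear mesh 145/29 = 5, gear mesh 12/16 = 0.75.
Overall: 1.25 × 1.5 × 5 × 0.75 = 7.0312.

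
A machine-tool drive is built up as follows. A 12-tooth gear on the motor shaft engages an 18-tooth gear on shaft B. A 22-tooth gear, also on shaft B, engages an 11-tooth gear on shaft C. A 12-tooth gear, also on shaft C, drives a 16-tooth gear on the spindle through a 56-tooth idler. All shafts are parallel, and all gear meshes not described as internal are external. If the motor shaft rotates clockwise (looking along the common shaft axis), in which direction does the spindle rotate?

the motor shaft → shaft B: external mesh, 1 reversal → CCW.
shaft B → shaft C: external mesh, 1 reversal → CW.
shaft C → the spindle: driver → idler → driven is 2 external meshes, 2 reversals → CW.
4 reversals in total — an even number — so the spindle turns the same way as the motor shaft.

clockwise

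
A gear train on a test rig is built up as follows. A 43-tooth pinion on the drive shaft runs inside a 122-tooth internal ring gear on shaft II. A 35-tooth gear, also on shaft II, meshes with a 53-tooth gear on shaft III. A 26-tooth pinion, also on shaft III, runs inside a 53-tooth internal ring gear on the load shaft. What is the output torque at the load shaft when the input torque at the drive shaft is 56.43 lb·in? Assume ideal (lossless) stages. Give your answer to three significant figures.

Internal gear: ratio = 122/43 = 2.8372; torque at shaft II = 56.43 × 2.8372 = 160.1 lb·in.
Gear mesh: ratio = 53/35 = 1.5143; torque at shaft III = 160.1 × 1.5143 = 242.44 lb·in.
Internal gear: ratio = 53/26 = 2.0385; torque at the load shaft = 242.44 × 2.0385 = 494.21 lb·in.

494 lb·in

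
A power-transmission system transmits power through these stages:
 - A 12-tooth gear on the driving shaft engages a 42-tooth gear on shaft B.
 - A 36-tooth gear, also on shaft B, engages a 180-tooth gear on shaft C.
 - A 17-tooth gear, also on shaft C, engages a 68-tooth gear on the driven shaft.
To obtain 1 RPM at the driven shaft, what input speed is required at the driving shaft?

70 RPM

Overall ratio R = 3.5 × 5 × 4 = 70.
Required input speed = output speed × R = 1 × 70 = 70 RPM.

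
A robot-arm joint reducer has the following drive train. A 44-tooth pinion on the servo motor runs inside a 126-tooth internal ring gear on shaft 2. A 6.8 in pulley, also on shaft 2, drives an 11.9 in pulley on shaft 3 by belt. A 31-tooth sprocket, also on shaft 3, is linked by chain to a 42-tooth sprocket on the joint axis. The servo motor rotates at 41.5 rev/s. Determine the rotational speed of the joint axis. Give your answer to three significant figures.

6.11 rev/s

Internal gear: ratio = 126/44 = 2.8636, so shaft 2 turns at 41.5 / 2.8636 = 14.492 rev/s.
Belt: ratio = 11.9/6.8 = 1.75, so shaft 3 turns at 14.492 / 1.75 = 8.2812 rev/s.
Chain: ratio = 42/31 = 1.3548, so the joint axis turns at 8.2812 / 1.3548 = 6.1123 rev/s.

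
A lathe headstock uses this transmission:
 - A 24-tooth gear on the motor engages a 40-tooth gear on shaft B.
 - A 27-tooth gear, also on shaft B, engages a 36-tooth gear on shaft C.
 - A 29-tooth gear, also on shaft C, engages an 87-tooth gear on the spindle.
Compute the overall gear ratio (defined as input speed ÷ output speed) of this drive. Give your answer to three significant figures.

6.67

Each stage contributes driven/driver: gear mesh 40/24 = 1.6667, gear mesh 36/27 = 1.3333, gear mesh 87/29 = 3.
Overall: 1.6667 × 1.3333 × 3 = 6.6667.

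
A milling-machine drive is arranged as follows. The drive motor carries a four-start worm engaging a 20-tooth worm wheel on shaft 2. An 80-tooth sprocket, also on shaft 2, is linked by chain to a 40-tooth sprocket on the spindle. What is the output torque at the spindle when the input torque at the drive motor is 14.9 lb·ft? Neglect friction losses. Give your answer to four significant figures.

37.25 lb·ft

After the worm (20/4): 14.9 × 5 = 74.5 lb·ft
After the chain (40/80): 74.5 × 0.5 = 37.25 lb·ft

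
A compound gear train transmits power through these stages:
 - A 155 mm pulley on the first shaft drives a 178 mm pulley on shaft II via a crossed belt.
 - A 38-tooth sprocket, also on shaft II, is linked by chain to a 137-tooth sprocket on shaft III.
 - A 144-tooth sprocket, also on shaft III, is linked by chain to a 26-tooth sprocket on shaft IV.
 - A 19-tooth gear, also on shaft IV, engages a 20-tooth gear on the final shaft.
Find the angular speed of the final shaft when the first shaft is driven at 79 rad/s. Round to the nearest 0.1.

belt 178/155 = 1.1484 → 79/1.1484 = 68.792 rad/s
chain 137/38 = 3.6053 → 68.792/3.6053 = 19.081 rad/s
chain 26/144 = 0.18056 → 19.081/0.18056 = 105.68 rad/s
gear mesh 20/19 = 1.0526 → 105.68/1.0526 = 100.4 rad/s

100.4 rad/s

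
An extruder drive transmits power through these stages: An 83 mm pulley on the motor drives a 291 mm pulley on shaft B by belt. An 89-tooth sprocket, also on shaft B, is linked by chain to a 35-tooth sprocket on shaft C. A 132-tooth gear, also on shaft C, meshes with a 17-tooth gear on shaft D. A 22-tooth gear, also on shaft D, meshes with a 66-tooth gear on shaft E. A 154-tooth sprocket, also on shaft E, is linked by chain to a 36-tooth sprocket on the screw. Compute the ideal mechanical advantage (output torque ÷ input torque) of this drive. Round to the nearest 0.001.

Each stage contributes driven/driver: belt 291/83 = 3.506, chain 35/89 = 0.39326, gear mesh 17/132 = 0.12879, gear mesh 66/22 = 3, chain 36/154 = 0.23377.
Overall: 3.506 × 0.39326 × 0.12879 × 3 × 0.23377 = 0.12453.

0.125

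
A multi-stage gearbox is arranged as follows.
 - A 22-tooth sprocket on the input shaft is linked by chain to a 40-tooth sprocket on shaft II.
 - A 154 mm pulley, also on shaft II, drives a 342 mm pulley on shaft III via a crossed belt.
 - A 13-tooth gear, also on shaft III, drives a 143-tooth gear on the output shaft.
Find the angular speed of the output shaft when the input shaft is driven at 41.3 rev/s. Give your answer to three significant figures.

0.930 rev/s

the input shaft → shaft II (chain, 40/22): 41.3 ÷ 1.8182 = 22.715 rev/s
shaft II → shaft III (belt, 342/154): 22.715 ÷ 2.2208 = 10.228 rev/s
shaft III → the output shaft (gear mesh, 143/13): 10.228 ÷ 11 = 0.92985 rev/s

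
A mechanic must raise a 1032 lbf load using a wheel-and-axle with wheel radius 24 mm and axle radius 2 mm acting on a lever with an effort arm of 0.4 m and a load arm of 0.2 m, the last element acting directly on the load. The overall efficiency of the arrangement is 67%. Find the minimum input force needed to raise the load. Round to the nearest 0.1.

64.2 lbf

Wheel-and-axle MA = R/r = 24/2 = 12.
Lever MA = effort arm / load arm = 0.4/0.2 = 2.
Combined ideal MA = 12 × 2 = 24.
Actual MA = 24 × 0.67 = 16.08.
Effort = load / actual MA = 1032 / 16.08 = 64.179 lbf.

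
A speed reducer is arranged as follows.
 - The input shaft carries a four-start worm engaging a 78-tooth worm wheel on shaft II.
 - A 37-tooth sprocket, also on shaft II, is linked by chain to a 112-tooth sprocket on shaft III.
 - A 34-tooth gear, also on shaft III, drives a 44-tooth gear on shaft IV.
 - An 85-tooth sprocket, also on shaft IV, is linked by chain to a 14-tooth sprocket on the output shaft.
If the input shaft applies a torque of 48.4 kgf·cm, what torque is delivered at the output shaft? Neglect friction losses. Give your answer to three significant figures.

609 kgf·cm

worm 78/4 = 19.5 → τ = 48.4·19.5 = 943.8 kgf·cm
chain 112/37 = 3.027 → τ = 943.8·3.027 = 2856.9 kgf·cm
gear mesh 44/34 = 1.2941 → τ = 2856.9·1.2941 = 3697.2 kgf·cm
chain 14/85 = 0.16471 → τ = 3697.2·0.16471 = 608.95 kgf·cm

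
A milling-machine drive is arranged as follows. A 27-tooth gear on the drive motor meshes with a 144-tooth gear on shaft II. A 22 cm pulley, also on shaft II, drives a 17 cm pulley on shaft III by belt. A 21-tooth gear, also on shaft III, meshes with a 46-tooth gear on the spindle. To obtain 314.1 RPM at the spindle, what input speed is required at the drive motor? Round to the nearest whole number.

2836 RPM

Overall ratio R = 5.3333 × 0.77273 × 2.1905 = 9.0274.
Required input speed = output speed × R = 314.1 × 9.0274 = 2835.5 RPM.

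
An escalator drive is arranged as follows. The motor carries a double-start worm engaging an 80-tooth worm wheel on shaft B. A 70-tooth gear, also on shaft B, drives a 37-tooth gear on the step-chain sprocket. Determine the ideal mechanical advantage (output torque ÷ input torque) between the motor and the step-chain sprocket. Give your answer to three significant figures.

21.1

Each stage contributes driven/driver: worm 80/2 = 40, gear mesh 37/70 = 0.52857.
Overall: 40 × 0.52857 = 21.143.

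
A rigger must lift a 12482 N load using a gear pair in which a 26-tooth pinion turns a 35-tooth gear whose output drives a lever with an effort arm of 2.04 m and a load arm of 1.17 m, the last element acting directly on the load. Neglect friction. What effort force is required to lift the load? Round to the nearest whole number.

5318 N

Gear pair MA = 35/26 = 1.3462.
Lever MA = effort arm / load arm = 2.04/1.17 = 1.7436.
Combined ideal MA = 1.3462 × 1.7436 = 2.3471.
Effort = load / MA = 12482 / 2.3471 = 5318 N.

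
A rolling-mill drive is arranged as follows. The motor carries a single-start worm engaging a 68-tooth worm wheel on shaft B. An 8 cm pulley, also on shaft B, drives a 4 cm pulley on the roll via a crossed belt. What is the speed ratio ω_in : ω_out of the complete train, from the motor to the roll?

Each stage contributes driven/driver: worm 68/1 = 68, belt 4/8 = 0.5.
Overall: 68 × 0.5 = 34.

34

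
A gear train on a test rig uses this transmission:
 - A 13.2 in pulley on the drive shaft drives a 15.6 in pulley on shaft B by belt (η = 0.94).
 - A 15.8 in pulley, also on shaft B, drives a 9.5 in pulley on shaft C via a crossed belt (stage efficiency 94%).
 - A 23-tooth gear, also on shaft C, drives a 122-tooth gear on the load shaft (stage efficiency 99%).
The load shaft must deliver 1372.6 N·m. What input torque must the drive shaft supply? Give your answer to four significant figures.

Overall ratio R = 1.1818 × 0.60127 × 5.3043 = 3.7692; overall efficiency η = 0.94 × 0.94 × 0.99 = 0.8748.
Input torque = output torque / (R × η) = 1372.6 / (3.7692 × 0.8748) = 416.3 N·m.

416.3 N·m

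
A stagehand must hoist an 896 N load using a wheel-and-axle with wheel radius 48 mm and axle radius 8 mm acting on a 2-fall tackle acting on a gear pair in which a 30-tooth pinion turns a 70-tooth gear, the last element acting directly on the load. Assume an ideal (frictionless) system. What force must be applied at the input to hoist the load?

32 N

Wheel-and-axle MA = R/r = 48/8 = 6.
Block-and-tackle MA = number of supporting rope parts = 2.
Gear pair MA = 70/30 = 2.3333.
Combined ideal MA = 6 × 2 × 2.3333 = 28.
Effort = load / MA = 896 / 28 = 32 N.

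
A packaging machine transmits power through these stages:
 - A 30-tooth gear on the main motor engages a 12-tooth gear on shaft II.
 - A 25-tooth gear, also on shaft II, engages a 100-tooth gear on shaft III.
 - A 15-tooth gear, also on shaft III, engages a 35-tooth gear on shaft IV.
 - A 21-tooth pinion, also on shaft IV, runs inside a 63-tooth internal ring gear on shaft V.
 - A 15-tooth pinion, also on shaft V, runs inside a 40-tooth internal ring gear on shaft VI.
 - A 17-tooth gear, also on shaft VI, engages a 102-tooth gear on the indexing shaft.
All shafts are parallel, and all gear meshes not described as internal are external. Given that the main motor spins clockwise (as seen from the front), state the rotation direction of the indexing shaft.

clockwise

the main motor → shaft II: external mesh, 1 reversal → CCW.
shaft II → shaft III: external mesh, 1 reversal → CW.
shaft III → shaft IV: external mesh, 1 reversal → CCW.
shaft IV → shaft V: internal mesh, same direction → CCW.
shaft V → shaft VI: internal mesh, same direction → CCW.
shaft VI → the indexing shaft: external mesh, 1 reversal → CW.
4 reversals in total — an even number — so the indexing shaft turns the same way as the main motor.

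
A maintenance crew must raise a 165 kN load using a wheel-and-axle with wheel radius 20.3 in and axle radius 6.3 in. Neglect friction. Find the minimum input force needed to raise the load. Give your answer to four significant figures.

Wheel-and-axle MA = R/r = 20.3/6.3 = 3.2222.
Effort = load / MA = 165 / 3.2222 = 51.207 kN.

51.21 kN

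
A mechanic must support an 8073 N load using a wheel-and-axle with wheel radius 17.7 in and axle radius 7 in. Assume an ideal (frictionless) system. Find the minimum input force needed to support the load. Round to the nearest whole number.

3193 N

Wheel-and-axle MA = R/r = 17.7/7 = 2.5286.
Effort = load / MA = 8073 / 2.5286 = 3192.7 N.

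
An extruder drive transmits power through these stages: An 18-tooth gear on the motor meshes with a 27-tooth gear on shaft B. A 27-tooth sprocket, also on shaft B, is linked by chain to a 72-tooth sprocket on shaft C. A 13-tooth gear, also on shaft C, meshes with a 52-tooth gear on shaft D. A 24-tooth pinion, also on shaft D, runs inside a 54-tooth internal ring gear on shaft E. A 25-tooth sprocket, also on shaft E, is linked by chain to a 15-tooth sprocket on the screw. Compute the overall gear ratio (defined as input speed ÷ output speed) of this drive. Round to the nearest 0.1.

21.6

Each stage contributes driven/driver: gear mesh 27/18 = 1.5, chain 72/27 = 2.6667, gear mesh 52/13 = 4, internal gear 54/24 = 2.25, chain 15/25 = 0.6.
Overall: 1.5 × 2.6667 × 4 × 2.25 × 0.6 = 21.6.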